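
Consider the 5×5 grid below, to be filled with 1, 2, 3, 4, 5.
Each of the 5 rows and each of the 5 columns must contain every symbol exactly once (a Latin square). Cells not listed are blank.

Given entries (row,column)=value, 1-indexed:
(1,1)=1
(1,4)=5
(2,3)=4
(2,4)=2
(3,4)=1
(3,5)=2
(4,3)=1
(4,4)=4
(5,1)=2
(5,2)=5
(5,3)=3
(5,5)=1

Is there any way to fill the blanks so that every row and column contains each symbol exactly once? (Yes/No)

Row 5, column 4: row 5 together with column 4 already contain {1, 2, 3, 4, 5} — every symbol — so nothing can go there. The grid has no valid completion.

No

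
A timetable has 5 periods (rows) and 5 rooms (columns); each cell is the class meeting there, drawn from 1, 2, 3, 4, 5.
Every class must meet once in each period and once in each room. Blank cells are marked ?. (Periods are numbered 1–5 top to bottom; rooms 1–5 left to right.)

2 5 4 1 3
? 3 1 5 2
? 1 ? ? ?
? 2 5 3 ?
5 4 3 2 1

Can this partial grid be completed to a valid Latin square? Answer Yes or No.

No period or room among the givens repeats a symbol, and propagating forced cells runs into no contradiction.
One valid completion exists (for instance, 2 5 4 1 3 / 4 3 1 5 2 / 3 1 2 4 5 / 1 2 5 3 4 / 5 4 3 2 1).

Yes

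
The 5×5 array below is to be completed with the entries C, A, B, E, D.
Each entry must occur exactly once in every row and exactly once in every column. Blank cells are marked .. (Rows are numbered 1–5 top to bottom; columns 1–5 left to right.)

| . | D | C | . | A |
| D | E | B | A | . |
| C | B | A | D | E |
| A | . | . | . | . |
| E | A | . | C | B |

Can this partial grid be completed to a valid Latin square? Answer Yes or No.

Yes

No row or column among the givens repeats a symbol, and propagating forced cells runs into no contradiction.
One valid completion exists (for instance, B D C E A / D E B A C / C B A D E / A C E B D / E A D C B).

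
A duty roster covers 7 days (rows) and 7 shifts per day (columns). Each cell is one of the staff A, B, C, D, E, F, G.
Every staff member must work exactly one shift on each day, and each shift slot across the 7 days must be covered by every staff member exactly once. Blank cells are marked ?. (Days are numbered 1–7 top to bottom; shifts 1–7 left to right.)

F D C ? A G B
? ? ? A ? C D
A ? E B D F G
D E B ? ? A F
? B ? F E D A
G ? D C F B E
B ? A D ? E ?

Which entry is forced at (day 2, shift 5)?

B

Day 1, shift 4: day 1 has {A, B, C, D, F, G} and shift 4 has {A, B, C, D, F}, leaving only E.
Day 2, shift 1: day 2 has {A, C, D} and shift 1 has {A, B, D, F, G}, leaving only E.
Day 3, shift 2: day 3 has {A, B, D, E, F, G} and shift 2 has {B, D, E}, leaving only C.
Day 4, shift 4: day 4 has {A, B, D, E, F} and shift 4 has {A, B, C, D, E, F}, leaving only G.
Day 4, shift 5: day 4 has {A, B, D, E, F, G} and shift 5 has {A, D, E, F}, leaving only C.
Day 5, shift 1: day 5 has {A, B, D, E, F} and shift 1 has {A, B, D, E, F, G}, leaving only C.
Day 5, shift 3: day 5 has {A, B, C, D, E, F} and shift 3 has {A, B, C, D, E}, leaving only G.
Day 2, shift 3: day 2 has {A, C, D, E} and shift 3 has {A, B, C, D, E, G}, leaving only F.
Day 2, shift 2: day 2 has {A, C, D, E, F} and shift 2 has {B, C, D, E}, leaving only G.
Day 2 already has {A, C, D, E, F, G} and shift 5 already has {A, C, D, E, F}, so day 2, shift 5 must be B.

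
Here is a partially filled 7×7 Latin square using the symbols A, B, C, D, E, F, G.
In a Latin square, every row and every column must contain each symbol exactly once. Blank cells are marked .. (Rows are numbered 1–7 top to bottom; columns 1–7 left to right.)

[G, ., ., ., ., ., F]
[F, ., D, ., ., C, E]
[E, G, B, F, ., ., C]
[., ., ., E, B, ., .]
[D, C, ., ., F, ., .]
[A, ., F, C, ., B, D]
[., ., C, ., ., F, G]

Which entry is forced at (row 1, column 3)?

Row 4, column 1: row 4 has {B, E} and column 1 has {A, D, E, F, G}, leaving only C.
Row 4, column 7: row 4 has {B, C, E} and column 7 has {C, D, E, F, G}, leaving only A.
Row 4, column 3: row 4 has {A, B, C, E} and column 3 has {B, C, D, F}, leaving only G.
Row 4, column 6: row 4 has {A, B, C, E, G} and column 6 has {B, C, F}, leaving only D.
Row 3, column 6: row 3 has {B, C, E, F, G} and column 6 has {B, C, D, F}, leaving only A.
Row 1, column 6: row 1 has {F, G} and column 6 has {A, B, C, D, F}, leaving only E.
Row 1 already has {E, F, G} and column 3 already has {B, C, D, F, G}, so row 1, column 3 must be A.

A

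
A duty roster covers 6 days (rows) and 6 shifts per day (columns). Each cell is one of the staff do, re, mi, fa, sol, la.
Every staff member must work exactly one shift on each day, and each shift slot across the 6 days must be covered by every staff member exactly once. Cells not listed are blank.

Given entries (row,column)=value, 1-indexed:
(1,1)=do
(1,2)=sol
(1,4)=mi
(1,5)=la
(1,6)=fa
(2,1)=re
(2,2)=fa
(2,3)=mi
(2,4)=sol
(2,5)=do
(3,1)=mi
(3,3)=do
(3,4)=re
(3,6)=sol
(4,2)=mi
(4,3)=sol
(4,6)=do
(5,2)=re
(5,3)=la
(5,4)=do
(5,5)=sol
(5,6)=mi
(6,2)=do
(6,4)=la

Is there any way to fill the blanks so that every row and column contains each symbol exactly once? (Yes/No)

No day or shift among the givens repeats a symbol, and propagating forced cells runs into no contradiction.
One valid completion exists (for instance, do sol re mi la fa / re fa mi sol do la / mi la do re fa sol / la mi sol fa re do / fa re la do sol mi / sol do fa la mi re).

Yes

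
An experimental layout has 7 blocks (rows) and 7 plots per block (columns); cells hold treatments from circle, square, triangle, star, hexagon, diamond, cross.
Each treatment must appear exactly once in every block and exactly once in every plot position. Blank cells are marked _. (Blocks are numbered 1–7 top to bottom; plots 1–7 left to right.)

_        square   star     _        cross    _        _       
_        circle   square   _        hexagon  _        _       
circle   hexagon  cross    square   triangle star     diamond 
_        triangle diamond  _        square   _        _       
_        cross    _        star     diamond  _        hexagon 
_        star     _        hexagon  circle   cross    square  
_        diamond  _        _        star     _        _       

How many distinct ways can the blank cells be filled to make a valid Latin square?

14

Block 1, plot 1: eliminating its block and plot leaves {triangle, hexagon, diamond}.
Block 1, plot 4: eliminating its block and plot leaves {circle, triangle, diamond}.
Block 1, plot 6: eliminating its block and plot leaves {circle, triangle, hexagon, diamond}.
Block 1, plot 7: eliminating its block and plot leaves {circle, triangle}.
Block 2, plot 1: eliminating its block and plot leaves {triangle, star, diamond, cross}.
Block 2, plot 4: eliminating its block and plot leaves {triangle, diamond, cross}.
Block 2, plot 6: eliminating its block and plot leaves {triangle, diamond}.
Block 2, plot 7: eliminating its block and plot leaves {triangle, star, cross}.
Block 4, plot 1: eliminating its block and plot leaves {star, hexagon, cross}.
Block 4, plot 4: eliminating its block and plot leaves {circle, cross}.
Block 4, plot 6: eliminating its block and plot leaves {circle, hexagon}.
Block 4, plot 7: eliminating its block and plot leaves {circle, star, cross}.
Block 5, plot 1: eliminating its block and plot leaves {square, triangle}.
Block 5, plot 3: eliminating its block and plot leaves {circle, triangle}.
Block 5, plot 6: eliminating its block and plot leaves {circle, square, triangle}.
Block 6, plot 1: eliminating its block and plot leaves {triangle, diamond}.
Block 6, plot 3: eliminating its block and plot leaves {triangle}.
Block 7, plot 1: eliminating its block and plot leaves {square, triangle, hexagon, cross}.
Block 7, plot 3: eliminating its block and plot leaves {circle, triangle, hexagon}.
Block 7, plot 4: eliminating its block and plot leaves {circle, triangle, cross}.
Block 7, plot 6: eliminating its block and plot leaves {circle, square, triangle, hexagon}.
Block 7, plot 7: eliminating its block and plot leaves {circle, triangle, cross}.
Enumerating the assignments across these blanks that avoid any block or plot repeat gives 14 completions.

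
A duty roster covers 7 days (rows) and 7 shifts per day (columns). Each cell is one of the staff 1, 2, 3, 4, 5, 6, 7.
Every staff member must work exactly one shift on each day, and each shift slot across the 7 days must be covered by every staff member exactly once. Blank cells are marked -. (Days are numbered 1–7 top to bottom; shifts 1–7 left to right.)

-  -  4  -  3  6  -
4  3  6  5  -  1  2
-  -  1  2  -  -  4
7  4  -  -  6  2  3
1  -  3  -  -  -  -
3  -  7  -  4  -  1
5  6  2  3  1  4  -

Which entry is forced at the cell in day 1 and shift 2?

Day 1, shift 1: day 1 has {3, 4, 6} and shift 1 has {1, 3, 4, 5, 7}, leaving only 2.
Day 2, shift 5: day 2 has {1, 2, 3, 4, 5, 6} and shift 5 has {1, 3, 4, 6}, leaving only 7.
Day 3, shift 1: day 3 has {1, 2, 4} and shift 1 has {1, 2, 3, 4, 5, 7}, leaving only 6.
Day 3, shift 5: day 3 has {1, 2, 4, 6} and shift 5 has {1, 3, 4, 6, 7}, leaving only 5.
Day 3, shift 2: day 3 has {1, 2, 4, 5, 6} and shift 2 has {3, 4, 6}, leaving only 7.
Day 3, shift 6: day 3 has {1, 2, 4, 5, 6, 7} and shift 6 has {1, 2, 4, 6}, leaving only 3.
Day 4, shift 3: day 4 has {2, 3, 4, 6, 7} and shift 3 has {1, 2, 3, 4, 6, 7}, leaving only 5.
Day 4, shift 4: day 4 has {2, 3, 4, 5, 6, 7} and shift 4 has {2, 3, 5}, leaving only 1.
Day 1, shift 4: day 1 has {2, 3, 4, 6} and shift 4 has {1, 2, 3, 5}, leaving only 7.
Day 1, shift 7: day 1 has {2, 3, 4, 6, 7} and shift 7 has {1, 2, 3, 4}, leaving only 5.
Day 1 already has {2, 3, 4, 5, 6, 7} and shift 2 already has {3, 4, 6, 7}, so day 1, shift 2 must be 1.

1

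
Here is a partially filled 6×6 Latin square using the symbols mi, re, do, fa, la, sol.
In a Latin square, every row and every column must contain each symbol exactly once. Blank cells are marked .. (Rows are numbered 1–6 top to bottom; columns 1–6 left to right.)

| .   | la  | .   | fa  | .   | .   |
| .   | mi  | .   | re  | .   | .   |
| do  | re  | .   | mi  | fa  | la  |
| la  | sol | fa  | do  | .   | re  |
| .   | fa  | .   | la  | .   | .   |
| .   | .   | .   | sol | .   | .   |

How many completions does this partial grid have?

Row 1, column 1: eliminating its row and column leaves {mi, re, sol}.
Row 1, column 3: eliminating its row and column leaves {mi, re, do, sol}.
Row 1, column 5: eliminating its row and column leaves {mi, re, do, sol}.
Row 1, column 6: eliminating its row and column leaves {mi, do, sol}.
Row 2, column 1: eliminating its row and column leaves {fa, sol}.
Row 2, column 3: eliminating its row and column leaves {do, la, sol}.
Row 2, column 5: eliminating its row and column leaves {do, la, sol}.
Row 2, column 6: eliminating its row and column leaves {do, fa, sol}.
Row 3, column 3: eliminating its row and column leaves {sol}.
Row 4, column 5: eliminating its row and column leaves {mi}.
Row 5, column 1: eliminating its row and column leaves {mi, re, sol}.
Row 5, column 3: eliminating its row and column leaves {mi, re, do, sol}.
Row 5, column 5: eliminating its row and column leaves {mi, re, do, sol}.
Row 5, column 6: eliminating its row and column leaves {mi, do, sol}.
Row 6, column 1: eliminating its row and column leaves {mi, re, fa}.
Row 6, column 2: eliminating its row and column leaves {do}.
Row 6, column 3: eliminating its row and column leaves {mi, re, do, la}.
Row 6, column 5: eliminating its row and column leaves {mi, re, do, la}.
Row 6, column 6: eliminating its row and column leaves {mi, do, fa}.
Enumerating the assignments across these blanks that avoid any row or column repeat gives 20 completions.

20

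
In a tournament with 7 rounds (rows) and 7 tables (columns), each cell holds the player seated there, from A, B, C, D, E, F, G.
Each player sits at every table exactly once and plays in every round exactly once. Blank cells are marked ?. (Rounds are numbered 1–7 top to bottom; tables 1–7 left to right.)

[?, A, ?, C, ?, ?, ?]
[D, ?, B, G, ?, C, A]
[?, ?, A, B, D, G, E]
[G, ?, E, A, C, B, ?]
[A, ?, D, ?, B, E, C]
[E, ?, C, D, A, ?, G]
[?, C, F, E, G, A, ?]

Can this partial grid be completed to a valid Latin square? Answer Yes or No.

No round or table among the givens repeats a symbol, and propagating forced cells runs into no contradiction.
One valid completion exists (for instance, F A G C E D B / D E B G F C A / C F A B D G E / G D E A C B F / A G D F B E C / E B C D A F G / B C F E G A D).

Yes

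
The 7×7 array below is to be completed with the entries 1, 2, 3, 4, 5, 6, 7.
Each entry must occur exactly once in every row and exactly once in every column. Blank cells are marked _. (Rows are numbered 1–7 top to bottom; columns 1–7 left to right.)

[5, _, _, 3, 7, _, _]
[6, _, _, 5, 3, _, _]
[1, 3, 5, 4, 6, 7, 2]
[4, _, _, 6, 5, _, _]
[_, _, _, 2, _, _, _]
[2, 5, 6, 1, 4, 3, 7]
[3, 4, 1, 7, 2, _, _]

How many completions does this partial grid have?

Row 1, column 2: eliminating its row and column leaves {1, 2, 6}.
Row 1, column 3: eliminating its row and column leaves {2, 4}.
Row 1, column 6: eliminating its row and column leaves {1, 2, 4, 6}.
Row 1, column 7: eliminating its row and column leaves {1, 4, 6}.
Row 2, column 2: eliminating its row and column leaves {1, 2, 7}.
Row 2, column 3: eliminating its row and column leaves {2, 4, 7}.
Row 2, column 6: eliminating its row and column leaves {1, 2, 4}.
Row 2, column 7: eliminating its row and column leaves {1, 4}.
Row 4, column 2: eliminating its row and column leaves {1, 2, 7}.
Row 4, column 3: eliminating its row and column leaves {2, 3, 7}.
Row 4, column 6: eliminating its row and column leaves {1, 2}.
Row 4, column 7: eliminating its row and column leaves {1, 3}.
Row 5, column 1: eliminating its row and column leaves {7}.
Row 5, column 2: eliminating its row and column leaves {1, 6, 7}.
Row 5, column 3: eliminating its row and column leaves {3, 4, 7}.
Row 5, column 5: eliminating its row and column leaves {1}.
Row 5, column 6: eliminating its row and column leaves {1, 4, 5, 6}.
Row 5, column 7: eliminating its row and column leaves {1, 3, 4, 5, 6}.
Row 7, column 6: eliminating its row and column leaves {5, 6}.
Row 7, column 7: eliminating its row and column leaves {5, 6}.
Enumerating the assignments across these blanks that avoid any row or column repeat gives 8 completions.

8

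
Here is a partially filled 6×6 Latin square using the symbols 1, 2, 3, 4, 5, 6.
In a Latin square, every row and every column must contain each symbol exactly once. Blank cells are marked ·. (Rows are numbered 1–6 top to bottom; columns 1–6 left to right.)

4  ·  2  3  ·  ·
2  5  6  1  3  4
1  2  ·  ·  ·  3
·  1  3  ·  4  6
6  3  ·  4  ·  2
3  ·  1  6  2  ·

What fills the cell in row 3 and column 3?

4

Row 1, column 2: row 1 has {2, 3, 4} and column 2 has {1, 2, 3, 5}, leaving only 6.
Row 3, column 4: row 3 has {1, 2, 3} and column 4 has {1, 3, 4, 6}, leaving only 5.
Row 3 already has {1, 2, 3, 5} and column 3 already has {1, 2, 3, 6}, so row 3, column 3 must be 4.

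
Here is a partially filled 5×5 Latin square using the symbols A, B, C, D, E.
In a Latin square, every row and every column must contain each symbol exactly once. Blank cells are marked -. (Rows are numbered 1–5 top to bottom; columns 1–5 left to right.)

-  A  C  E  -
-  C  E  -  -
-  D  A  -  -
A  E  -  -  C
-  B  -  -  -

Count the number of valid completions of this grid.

Row 1, column 1: eliminating its row and column leaves {B, D}.
Row 1, column 5: eliminating its row and column leaves {B, D}.
Row 2, column 1: eliminating its row and column leaves {B, D}.
Row 2, column 4: eliminating its row and column leaves {A, B, D}.
Row 2, column 5: eliminating its row and column leaves {A, B, D}.
Row 3, column 1: eliminating its row and column leaves {B, C, E}.
Row 3, column 4: eliminating its row and column leaves {B, C}.
Row 3, column 5: eliminating its row and column leaves {B, E}.
Row 4, column 3: eliminating its row and column leaves {B, D}.
Row 4, column 4: eliminating its row and column leaves {B, D}.
Row 5, column 1: eliminating its row and column leaves {C, D, E}.
Row 5, column 3: eliminating its row and column leaves {D}.
Row 5, column 4: eliminating its row and column leaves {A, C, D}.
Row 5, column 5: eliminating its row and column leaves {A, D, E}.
Enumerating the assignments across these blanks that avoid any row or column repeat gives 3 completions.

3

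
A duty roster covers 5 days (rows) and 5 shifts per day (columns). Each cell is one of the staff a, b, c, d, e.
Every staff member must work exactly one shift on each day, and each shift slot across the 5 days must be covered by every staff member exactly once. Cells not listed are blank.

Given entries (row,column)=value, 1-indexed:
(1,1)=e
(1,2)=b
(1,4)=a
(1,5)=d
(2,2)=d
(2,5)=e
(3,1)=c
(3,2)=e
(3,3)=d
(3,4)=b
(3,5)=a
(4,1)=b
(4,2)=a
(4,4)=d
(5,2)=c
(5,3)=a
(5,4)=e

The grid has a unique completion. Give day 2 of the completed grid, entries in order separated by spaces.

Day 2, shift 1: day 2 has {d, e} and shift 1 has {b, c, e}, leaving only a.
Day 2, shift 4: day 2 has {a, d, e} and shift 4 has {a, b, d, e}, leaving only c.
Day 2, shift 3: day 2 has {a, c, d, e} and shift 3 has {a, d}, leaving only b.
So day 2 reads: a d b c e.

a d b c e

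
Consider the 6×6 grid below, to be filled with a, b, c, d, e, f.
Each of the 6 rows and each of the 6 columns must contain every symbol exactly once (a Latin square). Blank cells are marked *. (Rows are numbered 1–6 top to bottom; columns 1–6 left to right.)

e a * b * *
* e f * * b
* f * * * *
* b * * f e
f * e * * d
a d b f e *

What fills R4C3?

Row 5, column 2: row 5 has {d, e, f} and column 2 has {a, b, d, e, f}, leaving only c.
Row 5, column 4: row 5 has {c, d, e, f} and column 4 has {b, f}, leaving only a.
Row 5, column 5: row 5 has {a, c, d, e, f} and column 5 has {e, f}, leaving only b.
Row 6, column 6: row 6 has {a, b, d, e, f} and column 6 has {b, d, e}, leaving only c.
Row 1, column 6: row 1 has {a, b, e} and column 6 has {b, c, d, e}, leaving only f.
Row 3, column 6: row 3 has {f} and column 6 has {b, c, d, e, f}, leaving only a.
Row 4, column 3 is narrowed to {a, c, d}.
If it were c, then row 3, column 3 would be left with no valid symbol.
If it were d, then row 3, column 3 would be left with no valid symbol.
So row 4, column 3 must be a.

a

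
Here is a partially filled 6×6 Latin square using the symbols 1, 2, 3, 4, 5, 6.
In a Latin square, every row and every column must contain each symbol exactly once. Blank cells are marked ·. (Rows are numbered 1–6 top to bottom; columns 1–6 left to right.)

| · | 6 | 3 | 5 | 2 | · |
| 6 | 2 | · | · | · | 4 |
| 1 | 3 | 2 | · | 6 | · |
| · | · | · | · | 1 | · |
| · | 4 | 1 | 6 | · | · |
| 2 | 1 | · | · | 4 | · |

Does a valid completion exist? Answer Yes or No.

Row 1, column 1: row 1 has {2, 3, 5, 6} and column 1 has {1, 2, 6}, so it must be 4.
Row 1, column 6: row 1 has {2, 3, 4, 5, 6} and column 6 has {4}, so it must be 1.
Row 2, column 3: row 2 has {2, 4, 6} and column 3 has {1, 2, 3}, so it must be 5.
Row 2, column 5: row 2 has {2, 4, 5, 6} and column 5 has {1, 2, 4, 6}, so it must be 3.
Row 2, column 4: row 2 has {2, 3, 4, 5, 6} and column 4 has {5, 6}, so it must be 1.
Row 3, column 4: row 3 has {1, 2, 3, 6} and column 4 has {1, 5, 6}, so it must be 4.
Row 3, column 6: row 3 has {1, 2, 3, 4, 6} and column 6 has {1, 4}, so it must be 5.
Row 4, column 2: row 4 has {1} and column 2 has {1, 2, 3, 4, 6}, so it must be 5.
Row 4, column 1: row 4 has {1, 5} and column 1 has {1, 2, 4, 6}, so it must be 3.
Row 4, column 4: row 4 has {1, 3, 5} and column 4 has {1, 4, 5, 6}, so it must be 2.
Row 4, column 6: row 4 has {1, 2, 3, 5} and column 6 has {1, 4, 5}, so it must be 6.
Row 4, column 3: row 4 has {1, 2, 3, 5, 6} and column 3 has {1, 2, 3, 5}, so it must be 4.
Row 5, column 1: row 5 has {1, 4, 6} and column 1 has {1, 2, 3, 4, 6}, so it must be 5.
Now row 5, column 5: row 5 together with column 5 already contain {1, 2, 3, 4, 5, 6} — every symbol — so nothing can go there. The grid has no valid completion.

No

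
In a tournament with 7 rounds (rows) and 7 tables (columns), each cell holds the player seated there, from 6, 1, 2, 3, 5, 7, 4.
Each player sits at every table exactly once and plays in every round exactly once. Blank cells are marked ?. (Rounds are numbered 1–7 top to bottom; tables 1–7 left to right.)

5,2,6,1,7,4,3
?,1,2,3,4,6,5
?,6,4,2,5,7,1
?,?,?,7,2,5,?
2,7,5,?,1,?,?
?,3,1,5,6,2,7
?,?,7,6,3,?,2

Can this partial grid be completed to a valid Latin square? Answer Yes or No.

No

Round 2, table 1: round 2 has {6, 1, 2, 3, 5, 4} and table 1 has {2, 5}, so it must be 7.
Round 3, table 1: round 3 has {6, 1, 2, 5, 7, 4} and table 1 has {2, 5, 7}, so it must be 3.
Round 4, table 2: round 4 has {2, 5, 7} and table 2 has {6, 1, 2, 3, 7}, so it must be 4.
Round 4, table 3: round 4 has {2, 5, 7, 4} and table 3 has {6, 1, 2, 5, 7, 4}, so it must be 3.
Round 4, table 7: round 4 has {2, 3, 5, 7, 4} and table 7 has {1, 2, 3, 5, 7}, so it must be 6.
Round 4, table 1: round 4 has {6, 2, 3, 5, 7, 4} and table 1 has {2, 3, 5, 7}, so it must be 1.
Round 5, table 4: round 5 has {1, 2, 5, 7} and table 4 has {6, 1, 2, 3, 5, 7}, so it must be 4.
Now round 5, table 7: round 5 together with table 7 already contain {6, 1, 2, 3, 5, 7, 4} — every symbol — so nothing can go there. The grid has no valid completion.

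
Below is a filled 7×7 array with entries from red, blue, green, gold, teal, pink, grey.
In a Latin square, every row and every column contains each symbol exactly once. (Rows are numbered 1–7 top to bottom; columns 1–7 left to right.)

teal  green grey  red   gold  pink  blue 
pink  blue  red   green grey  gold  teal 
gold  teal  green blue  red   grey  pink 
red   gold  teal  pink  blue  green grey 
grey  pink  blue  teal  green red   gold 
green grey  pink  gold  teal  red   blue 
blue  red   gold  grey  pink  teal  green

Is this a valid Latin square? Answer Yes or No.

Every row is a permutation, but column 6 contains red twice (at rows 5 and 6).

No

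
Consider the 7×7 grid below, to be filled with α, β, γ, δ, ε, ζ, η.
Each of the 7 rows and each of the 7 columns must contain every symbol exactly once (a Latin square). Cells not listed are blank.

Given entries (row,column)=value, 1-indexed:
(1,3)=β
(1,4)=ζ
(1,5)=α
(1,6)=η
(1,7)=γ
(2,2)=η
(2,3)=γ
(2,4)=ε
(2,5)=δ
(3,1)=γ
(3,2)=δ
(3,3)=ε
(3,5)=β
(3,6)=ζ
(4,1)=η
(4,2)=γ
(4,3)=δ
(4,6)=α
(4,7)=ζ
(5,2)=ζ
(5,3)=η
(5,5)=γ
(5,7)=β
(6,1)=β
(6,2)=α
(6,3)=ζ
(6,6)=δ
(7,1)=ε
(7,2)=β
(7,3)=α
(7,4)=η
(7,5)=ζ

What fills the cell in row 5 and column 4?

Row 1, column 1: row 1 has {α, β, γ, ζ, η} and column 1 has {β, γ, ε, η}, leaving only δ.
Row 1, column 2: row 1 has {α, β, γ, δ, ζ, η} and column 2 has {α, β, γ, δ, ζ, η}, leaving only ε.
Row 2, column 6: row 2 has {γ, δ, ε, η} and column 6 has {α, δ, ζ, η}, leaving only β.
Row 2, column 7: row 2 has {β, γ, δ, ε, η} and column 7 has {β, γ, ζ}, leaving only α.
Row 2, column 1: row 2 has {α, β, γ, δ, ε, η} and column 1 has {β, γ, δ, ε, η}, leaving only ζ.
Row 3, column 4: row 3 has {β, γ, δ, ε, ζ} and column 4 has {ε, ζ, η}, leaving only α.
Row 5 already has {β, γ, ζ, η} and column 4 already has {α, ε, ζ, η}, so row 5, column 4 must be δ.

δ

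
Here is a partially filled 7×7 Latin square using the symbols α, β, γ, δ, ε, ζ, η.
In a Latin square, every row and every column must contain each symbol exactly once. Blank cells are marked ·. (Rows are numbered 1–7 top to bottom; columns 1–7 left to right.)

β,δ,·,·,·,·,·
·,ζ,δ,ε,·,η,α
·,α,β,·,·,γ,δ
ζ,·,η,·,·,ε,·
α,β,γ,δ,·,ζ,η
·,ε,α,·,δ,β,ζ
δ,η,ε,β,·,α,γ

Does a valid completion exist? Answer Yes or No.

No

Row 1, column 6: row 1 together with column 6 already contain {α, β, γ, δ, ε, ζ, η} — every symbol — so nothing can go there. The grid has no valid completion.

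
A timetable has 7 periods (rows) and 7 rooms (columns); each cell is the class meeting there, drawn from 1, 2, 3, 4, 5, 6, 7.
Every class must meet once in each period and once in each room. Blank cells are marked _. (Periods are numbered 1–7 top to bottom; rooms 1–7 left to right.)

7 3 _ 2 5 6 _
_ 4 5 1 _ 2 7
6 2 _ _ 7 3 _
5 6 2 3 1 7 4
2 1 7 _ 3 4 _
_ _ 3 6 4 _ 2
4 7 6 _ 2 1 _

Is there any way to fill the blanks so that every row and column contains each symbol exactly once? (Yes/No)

No

Period 1, room 7: period 1 has {2, 3, 5, 6, 7} and room 7 has {2, 4, 7}, so it must be 1.
Period 1, room 3: period 1 has {1, 2, 3, 5, 6, 7} and room 3 has {2, 3, 5, 6, 7}, so it must be 4.
Period 2, room 1: period 2 has {1, 2, 4, 5, 7} and room 1 has {2, 4, 5, 6, 7}, so it must be 3.
Period 2, room 5: period 2 has {1, 2, 3, 4, 5, 7} and room 5 has {1, 2, 3, 4, 5, 7}, so it must be 6.
Period 3, room 3: period 3 has {2, 3, 6, 7} and room 3 has {2, 3, 4, 5, 6, 7}, so it must be 1.
Period 3, room 7: period 3 has {1, 2, 3, 6, 7} and room 7 has {1, 2, 4, 7}, so it must be 5.
Period 3, room 4: period 3 has {1, 2, 3, 5, 6, 7} and room 4 has {1, 2, 3, 6}, so it must be 4.
Period 5, room 4: period 5 has {1, 2, 3, 4, 7} and room 4 has {1, 2, 3, 4, 6}, so it must be 5.
Now period 7, room 4: period 7 together with room 4 already contain {1, 2, 3, 4, 5, 6, 7} — every symbol — so nothing can go there. The grid has no valid completion.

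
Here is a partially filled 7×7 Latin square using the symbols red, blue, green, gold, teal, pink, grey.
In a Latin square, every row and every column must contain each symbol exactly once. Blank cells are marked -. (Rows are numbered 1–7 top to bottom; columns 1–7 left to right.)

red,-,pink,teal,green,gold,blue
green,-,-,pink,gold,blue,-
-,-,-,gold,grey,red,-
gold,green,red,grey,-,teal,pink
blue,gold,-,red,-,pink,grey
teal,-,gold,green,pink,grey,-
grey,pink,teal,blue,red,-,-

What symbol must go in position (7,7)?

gold

Row 1, column 2: row 1 has {red, blue, green, gold, teal, pink} and column 2 has {green, gold, pink}, leaving only grey.
Row 2, column 3: row 2 has {blue, green, gold, pink} and column 3 has {red, gold, teal, pink}, leaving only grey.
Row 3, column 1: row 3 has {red, gold, grey} and column 1 has {red, blue, green, gold, teal, grey}, leaving only pink.
Row 4, column 5: row 4 has {red, green, gold, teal, pink, grey} and column 5 has {red, green, gold, pink, grey}, leaving only blue.
Row 5, column 3: row 5 has {red, blue, gold, pink, grey} and column 3 has {red, gold, teal, pink, grey}, leaving only green.
Row 3, column 3: row 3 has {red, gold, pink, grey} and column 3 has {red, green, gold, teal, pink, grey}, leaving only blue.
Row 3, column 2: row 3 has {red, blue, gold, pink, grey} and column 2 has {green, gold, pink, grey}, leaving only teal.
Row 2, column 2: row 2 has {blue, green, gold, pink, grey} and column 2 has {green, gold, teal, pink, grey}, leaving only red.
Row 2, column 7: row 2 has {red, blue, green, gold, pink, grey} and column 7 has {blue, pink, grey}, leaving only teal.
Row 3, column 7: row 3 has {red, blue, gold, teal, pink, grey} and column 7 has {blue, teal, pink, grey}, leaving only green.
Row 7 already has {red, blue, teal, pink, grey} and column 7 already has {blue, green, teal, pink, grey}, so row 7, column 7 must be gold.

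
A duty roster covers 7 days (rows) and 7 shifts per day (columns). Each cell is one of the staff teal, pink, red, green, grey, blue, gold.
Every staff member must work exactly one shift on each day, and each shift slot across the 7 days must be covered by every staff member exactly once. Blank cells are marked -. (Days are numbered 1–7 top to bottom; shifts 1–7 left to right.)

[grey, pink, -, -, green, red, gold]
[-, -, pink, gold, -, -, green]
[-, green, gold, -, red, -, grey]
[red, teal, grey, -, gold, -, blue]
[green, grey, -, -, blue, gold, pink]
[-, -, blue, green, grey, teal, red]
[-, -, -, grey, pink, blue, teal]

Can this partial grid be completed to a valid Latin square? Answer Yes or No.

Day 1, shift 3: day 1 has {pink, red, green, grey, gold} and shift 3 has {pink, grey, blue, gold}, so it must be teal.
Day 1, shift 4: day 1 has {teal, pink, red, green, grey, gold} and shift 4 has {green, grey, gold}, so it must be blue.
Day 2, shift 5: day 2 has {pink, green, gold} and shift 5 has {pink, red, green, grey, blue, gold}, so it must be teal.
Day 2, shift 1: day 2 has {teal, pink, green, gold} and shift 1 has {red, green, grey}, so it must be blue.
Day 2, shift 2: day 2 has {teal, pink, green, blue, gold} and shift 2 has {teal, pink, green, grey}, so it must be red.
Day 2, shift 6: day 2 has {teal, pink, red, green, blue, gold} and shift 6 has {teal, red, blue, gold}, so it must be grey.
Day 3, shift 6: day 3 has {red, green, grey, gold} and shift 6 has {teal, red, grey, blue, gold}, so it must be pink.
Day 3, shift 1: day 3 has {pink, red, green, grey, gold} and shift 1 has {red, green, grey, blue}, so it must be teal.
Now day 3, shift 4: day 3 together with shift 4 already contain {teal, pink, red, green, grey, blue, gold} — every symbol — so nothing can go there. The grid has no valid completion.

No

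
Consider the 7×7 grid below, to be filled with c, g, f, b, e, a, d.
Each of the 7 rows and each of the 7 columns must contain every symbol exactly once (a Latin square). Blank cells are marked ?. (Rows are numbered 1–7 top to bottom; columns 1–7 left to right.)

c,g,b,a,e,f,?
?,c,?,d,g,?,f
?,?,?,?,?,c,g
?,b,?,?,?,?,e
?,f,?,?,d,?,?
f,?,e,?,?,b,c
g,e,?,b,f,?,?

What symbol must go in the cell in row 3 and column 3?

Row 1, column 7: row 1 has {c, g, f, b, e, a} and column 7 has {c, g, f, e}, leaving only d.
Row 2, column 3: row 2 has {c, g, f, d} and column 3 has {b, e}, leaving only a.
Row 2, column 6: row 2 has {c, g, f, a, d} and column 6 has {c, f, b}, leaving only e.
Row 2, column 1: row 2 has {c, g, f, e, a, d} and column 1 has {c, g, f}, leaving only b.
Row 6, column 4: row 6 has {c, f, b, e} and column 4 has {b, a, d}, leaving only g.
Row 6, column 5: row 6 has {c, g, f, b, e} and column 5 has {g, f, e, d}, leaving only a.
Row 3, column 5: row 3 has {c, g} and column 5 has {g, f, e, a, d}, leaving only b.
Row 4, column 5: row 4 has {b, e} and column 5 has {g, f, b, e, a, d}, leaving only c.
Row 4, column 4: row 4 has {c, b, e} and column 4 has {g, b, a, d}, leaving only f.
Row 3, column 4: row 3 has {c, g, b} and column 4 has {g, f, b, a, d}, leaving only e.
Row 5, column 4: row 5 has {f, d} and column 4 has {g, f, b, e, a, d}, leaving only c.
Row 5, column 3: row 5 has {c, f, d} and column 3 has {b, e, a}, leaving only g.
Row 4, column 3: row 4 has {c, f, b, e} and column 3 has {g, b, e, a}, leaving only d.
Row 3 already has {c, g, b, e} and column 3 already has {g, b, e, a, d}, so row 3, column 3 must be f.

f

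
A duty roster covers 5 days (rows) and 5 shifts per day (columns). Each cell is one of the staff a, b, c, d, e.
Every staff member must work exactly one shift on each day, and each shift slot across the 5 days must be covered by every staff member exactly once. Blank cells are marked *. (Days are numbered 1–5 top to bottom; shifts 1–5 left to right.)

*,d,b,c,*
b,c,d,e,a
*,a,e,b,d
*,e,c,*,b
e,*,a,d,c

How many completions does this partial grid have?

Day 1, shift 1: eliminating its day and shift leaves {a}.
Day 1, shift 5: eliminating its day and shift leaves {e}.
Day 3, shift 1: eliminating its day and shift leaves {c}.
Day 4, shift 1: eliminating its day and shift leaves {a, d}.
Day 4, shift 4: eliminating its day and shift leaves {a}.
Day 5, shift 2: eliminating its day and shift leaves {b}.
Only one assignment across all blanks avoids any day or shift repeat, giving 1 completion.

1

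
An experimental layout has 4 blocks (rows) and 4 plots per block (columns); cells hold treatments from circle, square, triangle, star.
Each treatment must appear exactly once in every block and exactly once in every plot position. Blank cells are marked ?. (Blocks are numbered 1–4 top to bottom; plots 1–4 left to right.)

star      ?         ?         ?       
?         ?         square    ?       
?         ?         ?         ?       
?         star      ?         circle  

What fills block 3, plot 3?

star

Block 4, plot 3: block 4 has {circle, star} and plot 3 has {square}, leaving only triangle.
Block 1, plot 3: block 1 has {star} and plot 3 has {square, triangle}, leaving only circle.
Block 3 already has {} and plot 3 already has {circle, square, triangle}, so block 3, plot 3 must be star.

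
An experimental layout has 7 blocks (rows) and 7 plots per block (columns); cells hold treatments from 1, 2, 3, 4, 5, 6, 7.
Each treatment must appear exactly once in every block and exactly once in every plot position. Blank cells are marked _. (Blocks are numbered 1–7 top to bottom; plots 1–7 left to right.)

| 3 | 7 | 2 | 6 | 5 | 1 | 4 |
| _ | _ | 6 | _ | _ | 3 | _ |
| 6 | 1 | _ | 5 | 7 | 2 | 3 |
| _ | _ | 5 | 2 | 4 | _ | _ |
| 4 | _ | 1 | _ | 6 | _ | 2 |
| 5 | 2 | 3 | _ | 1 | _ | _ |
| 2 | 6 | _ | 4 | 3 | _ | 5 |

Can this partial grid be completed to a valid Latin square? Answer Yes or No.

Block 2, plot 5: block 2 has {3, 6} and plot 5 has {1, 3, 4, 5, 6, 7}, so it must be 2.
Block 3, plot 3: block 3 has {1, 2, 3, 5, 6, 7} and plot 3 has {1, 2, 3, 5, 6}, so it must be 4.
Block 4, plot 2: block 4 has {2, 4, 5} and plot 2 has {1, 2, 6, 7}, so it must be 3.
Block 5, plot 2: block 5 has {1, 2, 4, 6} and plot 2 has {1, 2, 3, 6, 7}, so it must be 5.
Block 2, plot 2: block 2 has {2, 3, 6} and plot 2 has {1, 2, 3, 5, 6, 7}, so it must be 4.
Block 5, plot 6: block 5 has {1, 2, 4, 5, 6} and plot 6 has {1, 2, 3}, so it must be 7.
Now block 7, plot 6: block 7 together with plot 6 already contain {1, 2, 3, 4, 5, 6, 7} — every symbol — so nothing can go there. The grid has no valid completion.

No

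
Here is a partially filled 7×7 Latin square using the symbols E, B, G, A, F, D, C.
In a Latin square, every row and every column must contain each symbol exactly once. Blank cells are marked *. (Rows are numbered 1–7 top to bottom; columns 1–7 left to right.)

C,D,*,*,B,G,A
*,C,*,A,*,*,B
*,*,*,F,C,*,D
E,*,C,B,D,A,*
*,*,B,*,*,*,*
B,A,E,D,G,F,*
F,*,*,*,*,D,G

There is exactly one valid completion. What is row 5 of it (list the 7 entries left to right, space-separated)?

D F B G A C E

Row 1, column 3: row 1 has {B, G, A, D, C} and column 3 has {E, B, C}, leaving only F.
Row 1, column 4: row 1 has {B, G, A, F, D, C} and column 4 has {B, A, F, D}, leaving only E.
Row 2, column 6: row 2 has {B, A, C} and column 6 has {G, A, F, D}, leaving only E.
Row 5, column 6: row 5 has {B} and column 6 has {E, G, A, F, D}, leaving only C.
Row 5, column 4: row 5 has {B, C} and column 4 has {E, B, A, F, D}, leaving only G.
Row 2, column 5: row 2 has {E, B, A, C} and column 5 has {B, G, D, C}, leaving only F.
Row 3, column 6: row 3 has {F, D, C} and column 6 has {E, G, A, F, D, C}, leaving only B.
Row 4, column 7: row 4 has {E, B, A, D, C} and column 7 has {B, G, A, D}, leaving only F.
Row 5, column 7: row 5 has {B, G, C} and column 7 has {B, G, A, F, D}, leaving only E.
Row 5, column 2: row 5 has {E, B, G, C} and column 2 has {A, D, C}, leaving only F.
Row 5, column 5: row 5 has {E, B, G, F, C} and column 5 has {B, G, F, D, C}, leaving only A.
Row 5, column 1: row 5 has {E, B, G, A, F, C} and column 1 has {E, B, F, C}, leaving only D.
So row 5 reads: D F B G A C E.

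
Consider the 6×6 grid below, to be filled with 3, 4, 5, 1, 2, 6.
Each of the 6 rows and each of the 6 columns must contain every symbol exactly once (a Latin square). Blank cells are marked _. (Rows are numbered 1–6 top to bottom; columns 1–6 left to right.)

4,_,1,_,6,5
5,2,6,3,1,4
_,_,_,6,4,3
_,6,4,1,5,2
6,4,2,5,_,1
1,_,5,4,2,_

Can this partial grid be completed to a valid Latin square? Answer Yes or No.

No

Row 3, column 3: row 3 together with column 3 already contain {3, 4, 5, 1, 2, 6} — every symbol — so nothing can go there. The grid has no valid completion.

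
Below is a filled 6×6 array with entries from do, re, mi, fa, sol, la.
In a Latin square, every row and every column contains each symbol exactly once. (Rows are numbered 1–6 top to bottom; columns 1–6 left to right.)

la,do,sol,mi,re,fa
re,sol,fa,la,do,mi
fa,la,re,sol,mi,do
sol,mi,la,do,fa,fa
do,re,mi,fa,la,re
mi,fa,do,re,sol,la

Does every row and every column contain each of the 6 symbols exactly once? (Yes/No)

Row 5 contains re twice (at columns 2 and 6); row 4 is also not a permutation.

No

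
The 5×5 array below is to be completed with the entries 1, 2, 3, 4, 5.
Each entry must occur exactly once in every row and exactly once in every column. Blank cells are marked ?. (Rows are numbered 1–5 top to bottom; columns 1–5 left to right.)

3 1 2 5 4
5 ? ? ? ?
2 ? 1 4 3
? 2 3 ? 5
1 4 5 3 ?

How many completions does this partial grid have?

1

Row 2, column 2: eliminating its row and column leaves {3}.
Row 2, column 3: eliminating its row and column leaves {4}.
Row 2, column 4: eliminating its row and column leaves {1, 2}.
Row 2, column 5: eliminating its row and column leaves {1, 2}.
Row 3, column 2: eliminating its row and column leaves {5}.
Row 4, column 1: eliminating its row and column leaves {4}.
Row 4, column 4: eliminating its row and column leaves {1}.
Row 5, column 5: eliminating its row and column leaves {2}.
Only one assignment across all blanks avoids any row or column repeat, giving 1 completion.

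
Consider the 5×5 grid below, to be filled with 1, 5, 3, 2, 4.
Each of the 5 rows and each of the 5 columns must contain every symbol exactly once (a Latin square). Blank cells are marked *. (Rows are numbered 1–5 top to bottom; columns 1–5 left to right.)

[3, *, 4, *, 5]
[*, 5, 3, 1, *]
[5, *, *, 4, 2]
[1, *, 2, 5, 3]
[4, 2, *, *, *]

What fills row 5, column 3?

Row 1, column 2: row 1 has {5, 3, 4} and column 2 has {5, 2}, leaving only 1.
Row 1, column 4: row 1 has {1, 5, 3, 4} and column 4 has {1, 5, 4}, leaving only 2.
Row 2, column 1: row 2 has {1, 5, 3} and column 1 has {1, 5, 3, 4}, leaving only 2.
Row 2, column 5: row 2 has {1, 5, 3, 2} and column 5 has {5, 3, 2}, leaving only 4.
Row 3, column 2: row 3 has {5, 2, 4} and column 2 has {1, 5, 2}, leaving only 3.
Row 3, column 3: row 3 has {5, 3, 2, 4} and column 3 has {3, 2, 4}, leaving only 1.
Row 5 already has {2, 4} and column 3 already has {1, 3, 2, 4}, so row 5, column 3 must be 5.

5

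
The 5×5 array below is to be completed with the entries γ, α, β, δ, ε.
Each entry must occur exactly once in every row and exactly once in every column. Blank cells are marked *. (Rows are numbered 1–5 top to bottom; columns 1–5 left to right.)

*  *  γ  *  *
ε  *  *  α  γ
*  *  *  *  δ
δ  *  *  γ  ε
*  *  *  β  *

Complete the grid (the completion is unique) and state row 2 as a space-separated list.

ε β δ α γ

Row 3, column 4: row 3 has {δ} and column 4 has {γ, α, β}, leaving only ε.
Row 1, column 4: row 1 has {γ} and column 4 has {γ, α, β, ε}, leaving only δ.
Row 5, column 5: row 5 has {β} and column 5 has {γ, δ, ε}, leaving only α.
Row 1, column 5: row 1 has {γ, δ} and column 5 has {γ, α, δ, ε}, leaving only β.
Row 1, column 1: row 1 has {γ, β, δ} and column 1 has {δ, ε}, leaving only α.
Row 1, column 2: row 1 has {γ, α, β, δ} and column 2 has {}, leaving only ε.
Row 5, column 1: row 5 has {α, β} and column 1 has {α, δ, ε}, leaving only γ.
Row 3, column 1: row 3 has {δ, ε} and column 1 has {γ, α, δ, ε}, leaving only β.
Row 3, column 3: row 3 has {β, δ, ε} and column 3 has {γ}, leaving only α.
Row 3, column 2: row 3 has {α, β, δ, ε} and column 2 has {ε}, leaving only γ.
Row 4, column 3: row 4 has {γ, δ, ε} and column 3 has {γ, α}, leaving only β.
Row 2, column 3: row 2 has {γ, α, ε} and column 3 has {γ, α, β}, leaving only δ.
Row 2, column 2: row 2 has {γ, α, δ, ε} and column 2 has {γ, ε}, leaving only β.
So row 2 reads: ε β δ α γ.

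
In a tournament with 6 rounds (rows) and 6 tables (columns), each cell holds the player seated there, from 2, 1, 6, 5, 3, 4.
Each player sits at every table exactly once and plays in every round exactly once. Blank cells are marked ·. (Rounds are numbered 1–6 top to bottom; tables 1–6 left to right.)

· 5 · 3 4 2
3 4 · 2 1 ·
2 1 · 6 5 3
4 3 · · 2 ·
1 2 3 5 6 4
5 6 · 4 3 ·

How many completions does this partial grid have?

2

Round 1, table 1: eliminating its round and table leaves {6}.
Round 1, table 3: eliminating its round and table leaves {1, 6}.
Round 2, table 3: eliminating its round and table leaves {6, 5}.
Round 2, table 6: eliminating its round and table leaves {6, 5}.
Round 3, table 3: eliminating its round and table leaves {4}.
Round 4, table 3: eliminating its round and table leaves {1, 6, 5}.
Round 4, table 4: eliminating its round and table leaves {1}.
Round 4, table 6: eliminating its round and table leaves {1, 6, 5}.
Round 6, table 3: eliminating its round and table leaves {2, 1}.
Round 6, table 6: eliminating its round and table leaves {1}.
Enumerating the assignments across these blanks that avoid any round or table repeat gives 2 completions.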